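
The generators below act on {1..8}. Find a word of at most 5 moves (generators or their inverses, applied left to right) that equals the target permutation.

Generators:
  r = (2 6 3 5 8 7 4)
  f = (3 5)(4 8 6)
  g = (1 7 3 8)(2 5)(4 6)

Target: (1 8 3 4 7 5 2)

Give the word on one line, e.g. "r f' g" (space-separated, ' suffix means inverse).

g f' g' g'

  after g: (1 7 3 8)(2 5)(4 6)
  after f': (1 7 5 2 3 4 8)
  after g': (2 7)(3 6 4)
  after g': (1 8 3 4 7 5 2)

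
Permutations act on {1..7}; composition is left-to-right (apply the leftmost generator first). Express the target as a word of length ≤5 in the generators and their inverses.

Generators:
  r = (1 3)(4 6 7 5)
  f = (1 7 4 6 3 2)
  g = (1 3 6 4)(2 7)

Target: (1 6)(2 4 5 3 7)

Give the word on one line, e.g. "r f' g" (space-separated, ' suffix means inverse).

  after f: (1 7 4 6 3 2)
  after r: (1 5 4 7 6)(2 3)
  after r: (1 4 5 6 3 2)
  after g': (1 6)(2 4 5 3 7)

f r r g'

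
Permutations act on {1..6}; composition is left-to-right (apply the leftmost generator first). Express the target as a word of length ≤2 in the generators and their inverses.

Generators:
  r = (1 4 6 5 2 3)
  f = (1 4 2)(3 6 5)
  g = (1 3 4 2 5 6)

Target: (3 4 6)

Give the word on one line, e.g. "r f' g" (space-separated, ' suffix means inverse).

  after r': (1 3 2 5 6 4)
  after g': (3 4 6)

r' g'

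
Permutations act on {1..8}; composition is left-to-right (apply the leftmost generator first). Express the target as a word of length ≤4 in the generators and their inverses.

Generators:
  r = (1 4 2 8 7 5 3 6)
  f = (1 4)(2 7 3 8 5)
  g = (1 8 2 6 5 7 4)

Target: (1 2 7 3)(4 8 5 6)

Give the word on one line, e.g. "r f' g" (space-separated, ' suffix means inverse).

  after r: (1 4 2 8 7 5 3 6)
  after r: (1 2 7 3)(4 8 5 6)

r r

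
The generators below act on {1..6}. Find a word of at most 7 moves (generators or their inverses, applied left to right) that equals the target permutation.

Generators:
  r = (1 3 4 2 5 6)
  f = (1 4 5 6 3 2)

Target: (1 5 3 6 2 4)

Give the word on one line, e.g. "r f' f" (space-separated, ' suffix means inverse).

f' r' r' f' f'

  after f': (1 2 3 6 5 4)
  after r': (1 4 6 2)(3 5)
  after r': (1 3 2 6 4 5)
  after f': (1 6)(2 5)
  after f': (1 5 3 6 2 4)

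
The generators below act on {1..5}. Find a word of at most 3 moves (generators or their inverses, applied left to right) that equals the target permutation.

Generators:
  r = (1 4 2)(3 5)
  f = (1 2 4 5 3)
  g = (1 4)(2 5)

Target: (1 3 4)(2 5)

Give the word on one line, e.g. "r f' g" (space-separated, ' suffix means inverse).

  after g': (1 4)(2 5)
  after r': (2 3 5 4)
  after f': (1 3 4)(2 5)

g' r' f'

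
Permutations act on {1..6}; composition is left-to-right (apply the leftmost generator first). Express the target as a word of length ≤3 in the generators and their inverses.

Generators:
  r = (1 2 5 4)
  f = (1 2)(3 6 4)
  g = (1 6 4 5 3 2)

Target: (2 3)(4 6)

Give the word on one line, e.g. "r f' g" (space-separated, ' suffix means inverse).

  after g': (1 2 3 5 4 6)
  after r': (2 3)(4 6)

g' r'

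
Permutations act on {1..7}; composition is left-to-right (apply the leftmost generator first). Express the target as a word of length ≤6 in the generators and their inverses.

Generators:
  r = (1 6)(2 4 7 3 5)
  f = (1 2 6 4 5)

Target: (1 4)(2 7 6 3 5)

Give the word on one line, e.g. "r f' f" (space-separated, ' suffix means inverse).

r f r' r' f'

  after r: (1 6)(2 4 7 3 5)
  after f: (1 4 7 3)(2 5 6)
  after r': (1 2 3 6 5)
  after r': (1 5 6 3)(2 7 4)
  after f': (1 4)(2 7 6 3 5)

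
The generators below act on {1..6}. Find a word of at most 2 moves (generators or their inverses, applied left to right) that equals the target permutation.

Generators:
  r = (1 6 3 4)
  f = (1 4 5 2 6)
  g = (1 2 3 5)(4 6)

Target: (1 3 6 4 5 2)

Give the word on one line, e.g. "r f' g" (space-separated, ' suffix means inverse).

  after f: (1 4 5 2 6)
  after r': (1 3 6 4 5 2)

f r'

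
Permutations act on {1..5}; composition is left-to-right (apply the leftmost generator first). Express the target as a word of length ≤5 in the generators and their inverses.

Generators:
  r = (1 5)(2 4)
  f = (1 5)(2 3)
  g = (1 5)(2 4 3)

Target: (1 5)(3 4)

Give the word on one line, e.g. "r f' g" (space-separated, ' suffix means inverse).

  after f': (1 5)(2 3)
  after r: (2 3 4)
  after f: (1 5)(3 4)

f' r f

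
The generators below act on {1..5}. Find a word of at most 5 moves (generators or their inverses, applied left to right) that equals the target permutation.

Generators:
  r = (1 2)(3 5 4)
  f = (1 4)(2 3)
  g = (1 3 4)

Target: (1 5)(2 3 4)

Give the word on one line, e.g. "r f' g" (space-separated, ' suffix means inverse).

f r' g'

  after f: (1 4)(2 3)
  after r': (1 5 3)(2 4)
  after g': (1 5)(2 3 4)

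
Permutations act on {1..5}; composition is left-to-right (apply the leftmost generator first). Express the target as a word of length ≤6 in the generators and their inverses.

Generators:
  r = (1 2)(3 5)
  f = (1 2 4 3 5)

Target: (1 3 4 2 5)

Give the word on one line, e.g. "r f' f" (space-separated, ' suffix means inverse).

r' f' f' r'

  after r': (1 2)(3 5)
  after f': (2 5 4)
  after f': (1 5 2 3 4)
  after r': (1 3 4 2 5)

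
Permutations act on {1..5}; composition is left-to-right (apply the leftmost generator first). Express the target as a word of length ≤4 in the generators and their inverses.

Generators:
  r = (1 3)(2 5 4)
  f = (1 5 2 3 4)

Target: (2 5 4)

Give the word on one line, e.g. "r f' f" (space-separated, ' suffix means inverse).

  after f': (1 4 3 2 5)
  after r: (1 2 4)(3 5)
  after r: (1 5)(3 4)
  after f': (2 5 4)

f' r r f'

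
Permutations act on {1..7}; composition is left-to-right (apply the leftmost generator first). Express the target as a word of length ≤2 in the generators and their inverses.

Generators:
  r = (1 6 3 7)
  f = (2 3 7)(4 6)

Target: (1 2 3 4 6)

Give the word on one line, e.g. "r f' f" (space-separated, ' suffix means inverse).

r' f

  after r': (1 7 3 6)
  after f: (1 2 3 4 6)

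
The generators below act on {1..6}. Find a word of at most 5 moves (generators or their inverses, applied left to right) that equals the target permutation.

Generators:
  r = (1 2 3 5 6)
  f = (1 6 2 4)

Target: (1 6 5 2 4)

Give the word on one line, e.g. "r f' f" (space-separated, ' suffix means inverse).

  after r': (1 6 5 3 2)
  after r': (1 5 2 6 3)
  after f': (1 5 6 3 4 2)
  after f': (1 5)(2 4 6 3)
  after r: (1 6 5 2 4)

r' r' f' f' r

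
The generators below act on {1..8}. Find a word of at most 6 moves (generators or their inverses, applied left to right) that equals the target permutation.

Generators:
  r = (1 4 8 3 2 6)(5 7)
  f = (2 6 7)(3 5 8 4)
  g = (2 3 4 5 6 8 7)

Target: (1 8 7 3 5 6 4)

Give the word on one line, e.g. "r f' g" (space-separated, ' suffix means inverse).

  after r': (1 6 2 3 8 4)(5 7)
  after f': (1 2 4)(3 5 6 7)
  after g: (1 3 6 2 5 8 7 4)
  after g: (1 4)(2 6 3 8)(5 7)
  after f': (1 8 7 3 5 6 4)

r' f' g g f'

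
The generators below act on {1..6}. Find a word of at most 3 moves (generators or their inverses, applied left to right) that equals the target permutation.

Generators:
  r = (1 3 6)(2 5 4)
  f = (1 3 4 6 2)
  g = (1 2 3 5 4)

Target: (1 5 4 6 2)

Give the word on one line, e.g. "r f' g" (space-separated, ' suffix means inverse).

f' r

  after f': (1 2 6 4 3)
  after r: (1 5 4 6 2)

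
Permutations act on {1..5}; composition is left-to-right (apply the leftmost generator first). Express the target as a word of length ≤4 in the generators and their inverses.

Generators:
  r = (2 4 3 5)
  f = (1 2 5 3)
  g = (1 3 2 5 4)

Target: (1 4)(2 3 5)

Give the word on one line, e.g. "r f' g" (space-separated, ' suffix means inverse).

  after r': (2 5 3 4)
  after r': (2 3)(4 5)
  after g': (1 4 2)
  after f': (1 4)(2 3 5)

r' r' g' f'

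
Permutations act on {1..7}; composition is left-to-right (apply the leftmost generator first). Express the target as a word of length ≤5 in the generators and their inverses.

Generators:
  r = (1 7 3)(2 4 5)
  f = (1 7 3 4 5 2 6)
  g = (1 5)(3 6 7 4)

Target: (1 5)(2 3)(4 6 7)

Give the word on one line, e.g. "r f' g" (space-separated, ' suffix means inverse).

g f r' f r'

  after g: (1 5)(3 6 7 4)
  after f: (1 2 6 3)(5 7)
  after r': (1 5)(2 6 7 4)
  after f: (1 2)(3 4 6)(5 7)
  after r': (1 5)(2 3)(4 6 7)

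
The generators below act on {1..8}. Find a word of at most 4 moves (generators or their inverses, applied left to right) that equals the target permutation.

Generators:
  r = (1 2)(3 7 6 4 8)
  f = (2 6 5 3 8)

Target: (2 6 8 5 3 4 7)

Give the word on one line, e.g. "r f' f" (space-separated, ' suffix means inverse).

  after r': (1 2)(3 8 4 6 7)
  after r': (3 4 7 8 6)
  after f: (2 6 8 5 3 4 7)

r' r' f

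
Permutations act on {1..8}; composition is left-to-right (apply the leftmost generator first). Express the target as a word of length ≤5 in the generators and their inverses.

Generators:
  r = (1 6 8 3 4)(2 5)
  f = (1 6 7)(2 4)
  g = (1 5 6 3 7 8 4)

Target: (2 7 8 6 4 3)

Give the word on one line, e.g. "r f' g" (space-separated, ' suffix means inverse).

g f r' f g

  after g: (1 5 6 3 7 8 4)
  after f: (1 5 7 8 2 4 6 3)
  after r': (1 2 3 4)(5 7 6 8)
  after f: (1 4 6 8 5)(2 3)
  after g: (2 7 8 6 4 3)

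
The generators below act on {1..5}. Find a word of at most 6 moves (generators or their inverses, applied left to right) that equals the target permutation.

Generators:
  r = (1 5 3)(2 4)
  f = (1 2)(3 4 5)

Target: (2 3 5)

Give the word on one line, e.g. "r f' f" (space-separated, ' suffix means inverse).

  after f: (1 2)(3 4 5)
  after r': (1 4)(2 3)
  after f': (1 3)(2 5 4)
  after r: (2 3 5)

f r' f' r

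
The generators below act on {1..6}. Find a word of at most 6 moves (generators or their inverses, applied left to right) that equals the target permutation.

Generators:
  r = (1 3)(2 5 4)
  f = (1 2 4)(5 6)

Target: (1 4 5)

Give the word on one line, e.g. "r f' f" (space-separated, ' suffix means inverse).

r r f f

  after r: (1 3)(2 5 4)
  after r: (2 4 5)
  after f: (1 2)(4 6 5)
  after f: (1 4 5)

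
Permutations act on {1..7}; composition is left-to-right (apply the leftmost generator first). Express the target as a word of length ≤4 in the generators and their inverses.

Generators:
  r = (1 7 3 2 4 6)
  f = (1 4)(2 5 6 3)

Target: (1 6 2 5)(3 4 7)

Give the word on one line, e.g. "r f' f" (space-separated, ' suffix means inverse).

f r

  after f: (1 4)(2 5 6 3)
  after r: (1 6 2 5)(3 4 7)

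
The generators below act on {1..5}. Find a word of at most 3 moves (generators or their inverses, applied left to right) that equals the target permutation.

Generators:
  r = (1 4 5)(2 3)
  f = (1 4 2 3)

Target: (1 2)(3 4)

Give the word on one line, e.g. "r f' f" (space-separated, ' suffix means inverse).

  after f': (1 3 2 4)
  after f': (1 2)(3 4)

f' f'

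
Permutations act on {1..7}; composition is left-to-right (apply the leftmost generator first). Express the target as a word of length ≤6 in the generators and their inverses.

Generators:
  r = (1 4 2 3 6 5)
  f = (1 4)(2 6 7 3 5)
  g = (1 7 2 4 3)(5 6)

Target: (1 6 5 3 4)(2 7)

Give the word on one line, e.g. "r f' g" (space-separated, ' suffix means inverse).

g' f' f' g' r'

  after g': (1 3 4 2 7)(5 6)
  after f': (1 7 4 5 2 6 3)
  after f': (1 6 7)(3 4)
  after g': (1 5 6)(2 7 3)
  after r': (1 6 5 3 4)(2 7)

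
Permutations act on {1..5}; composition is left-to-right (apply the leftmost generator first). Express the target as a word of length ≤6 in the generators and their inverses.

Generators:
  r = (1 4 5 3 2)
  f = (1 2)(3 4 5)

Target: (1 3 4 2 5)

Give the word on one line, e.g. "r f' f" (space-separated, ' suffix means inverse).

  after f: (1 2)(3 4 5)
  after r': (1 3)
  after f: (1 4 5 3 2)
  after r: (1 5 2 4 3)
  after r: (1 3 4 2 5)

f r' f r r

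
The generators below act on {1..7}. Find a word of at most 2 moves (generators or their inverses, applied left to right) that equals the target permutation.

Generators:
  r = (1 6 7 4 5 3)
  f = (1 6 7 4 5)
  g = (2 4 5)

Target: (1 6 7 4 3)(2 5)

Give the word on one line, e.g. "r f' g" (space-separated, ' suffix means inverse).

g r

  after g: (2 4 5)
  after r: (1 6 7 4 3)(2 5)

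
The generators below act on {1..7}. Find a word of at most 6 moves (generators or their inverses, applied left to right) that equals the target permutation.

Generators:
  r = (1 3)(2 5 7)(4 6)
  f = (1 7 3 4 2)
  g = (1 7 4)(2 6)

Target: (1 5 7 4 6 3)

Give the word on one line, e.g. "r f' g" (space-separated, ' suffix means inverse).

  after r: (1 3)(2 5 7)(4 6)
  after g': (1 3 4 2 5)(6 7)
  after f': (1 7 6)(2 5)
  after r': (1 5 7 4 6 3)

r g' f' r'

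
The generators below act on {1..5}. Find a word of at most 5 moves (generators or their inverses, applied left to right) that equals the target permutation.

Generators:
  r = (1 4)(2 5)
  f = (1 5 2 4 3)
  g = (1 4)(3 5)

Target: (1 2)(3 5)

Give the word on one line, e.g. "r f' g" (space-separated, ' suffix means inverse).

f' g' f

  after f': (1 3 4 2 5)
  after g': (1 5 4 2 3)
  after f: (1 2)(3 5)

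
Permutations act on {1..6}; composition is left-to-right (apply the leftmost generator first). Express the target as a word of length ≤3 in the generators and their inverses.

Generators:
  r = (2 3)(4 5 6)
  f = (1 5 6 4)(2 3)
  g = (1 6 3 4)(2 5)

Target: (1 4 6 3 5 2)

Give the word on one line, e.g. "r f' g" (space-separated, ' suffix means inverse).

  after g: (1 6 3 4)(2 5)
  after f': (1 5 3 6 2)
  after r': (1 4 6 3 5 2)

g f' r'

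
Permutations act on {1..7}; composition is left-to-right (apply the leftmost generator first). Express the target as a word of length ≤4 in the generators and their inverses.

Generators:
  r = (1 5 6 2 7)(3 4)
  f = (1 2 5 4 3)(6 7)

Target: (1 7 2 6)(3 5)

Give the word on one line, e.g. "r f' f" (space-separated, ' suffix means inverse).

  after f: (1 2 5 4 3)(6 7)
  after r: (1 7 2 6)(3 5)

f r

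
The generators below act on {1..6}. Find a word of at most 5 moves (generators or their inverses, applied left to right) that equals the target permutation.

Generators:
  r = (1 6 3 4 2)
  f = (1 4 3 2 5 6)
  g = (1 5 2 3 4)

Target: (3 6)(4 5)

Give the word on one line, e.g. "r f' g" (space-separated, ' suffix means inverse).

r' g' g'

  after r': (1 2 4 3 6)
  after g': (1 5)(2 3 6 4)
  after g': (3 6)(4 5)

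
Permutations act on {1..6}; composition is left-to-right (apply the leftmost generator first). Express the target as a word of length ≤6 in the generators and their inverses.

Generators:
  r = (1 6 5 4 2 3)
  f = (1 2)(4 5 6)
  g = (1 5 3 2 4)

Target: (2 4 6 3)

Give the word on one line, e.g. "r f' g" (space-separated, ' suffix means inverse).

r g' f g' f

  after r: (1 6 5 4 2 3)
  after g': (1 6)(2 5)(3 4)
  after f: (1 4 3 5)(2 6)
  after g': (1 2 6 3)(4 5)
  after f: (2 4 6 3)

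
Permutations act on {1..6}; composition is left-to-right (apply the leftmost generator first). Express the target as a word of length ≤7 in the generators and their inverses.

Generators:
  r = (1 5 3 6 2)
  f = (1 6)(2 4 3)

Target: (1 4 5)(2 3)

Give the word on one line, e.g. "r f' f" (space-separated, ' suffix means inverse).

  after f: (1 6)(2 4 3)
  after f: (2 3 4)
  after r: (1 5 3 4)(2 6)
  after r: (1 3 4 5 6)
  after f': (1 4 5)(2 3)

f f r r f'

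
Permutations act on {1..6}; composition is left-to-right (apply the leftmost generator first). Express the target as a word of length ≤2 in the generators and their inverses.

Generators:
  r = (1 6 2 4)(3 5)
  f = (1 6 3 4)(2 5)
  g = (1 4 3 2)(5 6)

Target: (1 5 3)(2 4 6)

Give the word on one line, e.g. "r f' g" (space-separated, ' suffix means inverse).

g' f

  after g': (1 2 3 4)(5 6)
  after f: (1 5 3)(2 4 6)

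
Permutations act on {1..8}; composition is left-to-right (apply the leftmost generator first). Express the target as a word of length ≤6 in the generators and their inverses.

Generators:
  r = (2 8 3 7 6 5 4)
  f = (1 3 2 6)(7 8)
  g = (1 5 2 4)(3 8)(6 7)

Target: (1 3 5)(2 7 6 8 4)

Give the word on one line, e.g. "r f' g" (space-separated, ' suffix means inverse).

g f g' r f

  after g: (1 5 2 4)(3 8)(6 7)
  after f: (1 5 6 8 2 4 3 7)
  after g': (3 6)(4 8 5 7)
  after r: (2 8 4 3 5 6 7)
  after f: (1 3 5)(2 7 6 8 4)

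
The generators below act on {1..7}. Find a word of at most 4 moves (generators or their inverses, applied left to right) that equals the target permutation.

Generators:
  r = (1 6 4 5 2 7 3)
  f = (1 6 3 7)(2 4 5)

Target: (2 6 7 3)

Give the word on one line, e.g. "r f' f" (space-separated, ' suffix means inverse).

f r'

  after f: (1 6 3 7)(2 4 5)
  after r': (2 6 7 3)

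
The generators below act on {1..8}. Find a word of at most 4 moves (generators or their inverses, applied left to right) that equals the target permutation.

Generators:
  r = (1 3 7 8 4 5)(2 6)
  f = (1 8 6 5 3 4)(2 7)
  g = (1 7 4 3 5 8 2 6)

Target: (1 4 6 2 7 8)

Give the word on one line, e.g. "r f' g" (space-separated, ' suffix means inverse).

  after r': (1 5 4 8 7 3)(2 6)
  after f: (1 3 8 2 5)(4 6 7)
  after r: (1 7 5 3 4 2)(6 8)
  after g: (1 4 6 2 7 8)

r' f r g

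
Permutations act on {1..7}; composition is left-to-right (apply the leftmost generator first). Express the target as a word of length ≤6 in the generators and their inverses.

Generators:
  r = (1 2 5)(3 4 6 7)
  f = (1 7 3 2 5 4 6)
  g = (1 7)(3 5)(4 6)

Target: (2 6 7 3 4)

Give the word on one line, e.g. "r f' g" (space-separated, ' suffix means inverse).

r g r' g' f'

  after r: (1 2 5)(3 4 6 7)
  after g: (1 2 3 6)(5 7)
  after r': (2 7)(3 4)(5 6)
  after g': (1 7 2)(3 6)(4 5)
  after f': (2 6 7 3 4)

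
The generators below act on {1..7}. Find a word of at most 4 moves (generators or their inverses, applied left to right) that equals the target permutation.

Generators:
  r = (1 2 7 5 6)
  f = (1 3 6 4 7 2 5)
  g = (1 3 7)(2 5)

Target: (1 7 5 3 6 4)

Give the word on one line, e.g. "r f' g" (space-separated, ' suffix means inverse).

  after f: (1 3 6 4 7 2 5)
  after g: (1 7 5 3 6 4)

f g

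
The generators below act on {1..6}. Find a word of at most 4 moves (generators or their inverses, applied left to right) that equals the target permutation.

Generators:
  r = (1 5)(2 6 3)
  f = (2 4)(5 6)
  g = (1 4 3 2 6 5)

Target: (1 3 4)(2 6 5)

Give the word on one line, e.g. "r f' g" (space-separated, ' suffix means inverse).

  after f: (2 4)(5 6)
  after r: (1 5 3 2 4 6)
  after f: (1 6)(3 4 5)
  after r: (1 3 4)(2 6 5)

f r f r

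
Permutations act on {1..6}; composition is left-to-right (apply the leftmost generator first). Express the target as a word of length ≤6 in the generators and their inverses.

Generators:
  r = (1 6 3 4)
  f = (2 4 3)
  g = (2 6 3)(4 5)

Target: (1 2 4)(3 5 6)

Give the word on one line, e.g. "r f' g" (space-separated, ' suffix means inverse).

g r f g' r

  after g: (2 6 3)(4 5)
  after r: (1 6 4 5)(2 3)
  after f: (1 6 3 4 5)
  after g': (1 2 3 5)
  after r: (1 2 4)(3 5 6)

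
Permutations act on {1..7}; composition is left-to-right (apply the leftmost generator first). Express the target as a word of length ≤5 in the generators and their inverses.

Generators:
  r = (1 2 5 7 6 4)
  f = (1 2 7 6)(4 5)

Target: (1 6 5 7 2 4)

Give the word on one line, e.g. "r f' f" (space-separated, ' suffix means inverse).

  after f: (1 2 7 6)(4 5)
  after r': (2 5 6 4)
  after f': (1 6 5 7 2 4)

f r' f'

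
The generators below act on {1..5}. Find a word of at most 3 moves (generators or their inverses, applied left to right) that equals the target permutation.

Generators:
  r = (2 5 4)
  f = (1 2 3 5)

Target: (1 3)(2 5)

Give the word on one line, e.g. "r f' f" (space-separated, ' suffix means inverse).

f f

  after f: (1 2 3 5)
  after f: (1 3)(2 5)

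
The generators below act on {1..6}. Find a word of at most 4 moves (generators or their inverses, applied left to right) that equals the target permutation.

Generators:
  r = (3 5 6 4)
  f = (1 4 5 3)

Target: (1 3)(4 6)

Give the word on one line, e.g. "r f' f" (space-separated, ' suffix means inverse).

  after f: (1 4 5 3)
  after r: (1 3)(4 6)

f r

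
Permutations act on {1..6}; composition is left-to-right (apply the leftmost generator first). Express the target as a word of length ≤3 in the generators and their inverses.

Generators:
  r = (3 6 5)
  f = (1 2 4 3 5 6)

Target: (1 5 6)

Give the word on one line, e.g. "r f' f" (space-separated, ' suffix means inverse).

f' r' f

  after f': (1 6 5 3 4 2)
  after r': (1 3 4 2)
  after f: (1 5 6)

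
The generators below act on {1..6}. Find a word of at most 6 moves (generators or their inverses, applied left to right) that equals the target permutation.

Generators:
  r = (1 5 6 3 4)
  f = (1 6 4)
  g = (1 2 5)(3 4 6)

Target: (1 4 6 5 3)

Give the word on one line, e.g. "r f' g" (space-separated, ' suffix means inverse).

f' f' r r

  after f': (1 4 6)
  after f': (1 6 4)
  after r: (1 3 4 5 6)
  after r: (1 4 6 5 3)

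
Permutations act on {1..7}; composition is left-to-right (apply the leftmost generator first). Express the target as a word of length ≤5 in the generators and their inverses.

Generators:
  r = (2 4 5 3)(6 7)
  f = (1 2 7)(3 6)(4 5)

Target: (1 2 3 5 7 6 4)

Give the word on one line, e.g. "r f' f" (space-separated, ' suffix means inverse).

f r' r' f' r'

  after f: (1 2 7)(3 6)(4 5)
  after r': (1 3 7)(2 6 5)
  after r': (1 5 3 6 4 2 7)
  after f': (1 4)(5 6)
  after r': (1 2 3 5 7 6 4)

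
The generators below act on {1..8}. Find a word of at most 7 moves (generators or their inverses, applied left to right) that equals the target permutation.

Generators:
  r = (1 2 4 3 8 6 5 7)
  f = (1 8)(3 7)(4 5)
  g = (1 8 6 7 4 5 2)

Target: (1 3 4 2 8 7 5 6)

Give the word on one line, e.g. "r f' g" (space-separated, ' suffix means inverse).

  after f: (1 8)(3 7)(4 5)
  after r: (1 6 5 3)(2 4 7 8)
  after f: (1 6 4 3 8 2 5 7)
  after r': (1 8)(2 6)
  after r': (1 3 4 2 8 7 5 6)

f r f r' r'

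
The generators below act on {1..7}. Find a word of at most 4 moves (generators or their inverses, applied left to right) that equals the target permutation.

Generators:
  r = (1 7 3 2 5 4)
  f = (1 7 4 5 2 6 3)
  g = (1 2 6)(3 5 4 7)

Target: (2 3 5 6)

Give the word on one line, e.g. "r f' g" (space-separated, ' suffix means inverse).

g f r' g

  after g: (1 2 6)(3 5 4 7)
  after f: (1 6 7)(2 3)
  after r': (1 6)(2 7 4 5)
  after g: (2 3 5 6)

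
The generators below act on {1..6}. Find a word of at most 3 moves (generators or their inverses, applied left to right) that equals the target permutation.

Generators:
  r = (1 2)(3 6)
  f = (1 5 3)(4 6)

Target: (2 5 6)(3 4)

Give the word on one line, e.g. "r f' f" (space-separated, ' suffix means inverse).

  after r: (1 2)(3 6)
  after f: (1 2 5 3 4 6)
  after r': (2 5 6)(3 4)

r f r'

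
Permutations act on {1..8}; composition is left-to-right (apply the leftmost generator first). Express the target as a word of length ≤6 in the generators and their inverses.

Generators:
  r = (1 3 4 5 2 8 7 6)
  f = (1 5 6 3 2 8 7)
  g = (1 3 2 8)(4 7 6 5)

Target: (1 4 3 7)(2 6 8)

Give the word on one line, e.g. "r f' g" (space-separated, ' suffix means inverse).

  after g': (1 8 2 3)(4 5 6 7)
  after g': (1 2)(3 8)(4 6)(5 7)
  after r': (1 5 8)(2 6 3)(4 7)
  after g: (1 4 6 2 5)(3 8)
  after f: (1 4 3 7)(2 6 8)

g' g' r' g f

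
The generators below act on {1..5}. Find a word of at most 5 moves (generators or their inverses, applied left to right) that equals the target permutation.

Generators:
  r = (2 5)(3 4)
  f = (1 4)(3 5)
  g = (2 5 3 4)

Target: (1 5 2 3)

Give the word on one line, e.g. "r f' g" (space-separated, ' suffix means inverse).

r' f' g r

  after r': (2 5)(3 4)
  after f': (1 4 5 2 3)
  after g: (1 2 4 3)
  after r: (1 5 2 3)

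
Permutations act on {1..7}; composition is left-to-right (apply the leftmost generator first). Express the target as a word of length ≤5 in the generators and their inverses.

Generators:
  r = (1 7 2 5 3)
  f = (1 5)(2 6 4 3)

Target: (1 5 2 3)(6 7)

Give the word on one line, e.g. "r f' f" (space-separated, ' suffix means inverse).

  after f': (1 5)(2 3 4 6)
  after r: (1 3 4 6 5 7 2)
  after f: (1 2 5 7 6)
  after r: (1 5 2 3)(6 7)

f' r f r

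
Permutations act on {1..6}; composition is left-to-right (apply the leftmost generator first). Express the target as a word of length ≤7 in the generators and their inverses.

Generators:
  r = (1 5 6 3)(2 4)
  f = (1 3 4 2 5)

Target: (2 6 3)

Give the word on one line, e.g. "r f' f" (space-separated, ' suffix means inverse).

  after f': (1 5 2 4 3)
  after f': (1 2 3 5 4)
  after f': (1 4 5 3 2)
  after f': (1 3 4 2 5)
  after r: (2 6 3)

f' f' f' f' r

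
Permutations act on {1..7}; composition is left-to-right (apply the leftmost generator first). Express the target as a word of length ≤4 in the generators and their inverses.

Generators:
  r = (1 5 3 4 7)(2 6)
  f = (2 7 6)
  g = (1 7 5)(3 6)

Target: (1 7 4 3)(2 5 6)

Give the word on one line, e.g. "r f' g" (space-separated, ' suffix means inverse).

g' f' g r'

  after g': (1 5 7)(3 6)
  after f': (1 5 2 6 3 7)
  after g: (2 3 5)
  after r': (1 7 4 3)(2 5 6)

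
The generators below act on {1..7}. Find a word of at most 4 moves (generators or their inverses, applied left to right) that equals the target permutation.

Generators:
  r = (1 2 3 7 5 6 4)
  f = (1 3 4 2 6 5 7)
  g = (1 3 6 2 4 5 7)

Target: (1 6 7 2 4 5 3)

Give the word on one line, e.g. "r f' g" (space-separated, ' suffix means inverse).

r' r'

  after r': (1 4 6 5 7 3 2)
  after r': (1 6 7 2 4 5 3)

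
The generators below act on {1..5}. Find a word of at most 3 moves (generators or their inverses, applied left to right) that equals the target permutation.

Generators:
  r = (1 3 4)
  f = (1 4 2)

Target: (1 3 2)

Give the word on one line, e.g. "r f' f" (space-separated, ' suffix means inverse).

  after r: (1 3 4)
  after f: (1 3 2)

r f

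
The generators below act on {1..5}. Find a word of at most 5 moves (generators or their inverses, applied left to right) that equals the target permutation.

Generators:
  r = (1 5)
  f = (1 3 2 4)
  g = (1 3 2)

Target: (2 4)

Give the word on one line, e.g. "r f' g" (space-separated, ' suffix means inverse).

f g g r r

  after f: (1 3 2 4)
  after g: (1 2 4 3)
  after g: (2 4)
  after r: (1 5)(2 4)
  after r: (2 4)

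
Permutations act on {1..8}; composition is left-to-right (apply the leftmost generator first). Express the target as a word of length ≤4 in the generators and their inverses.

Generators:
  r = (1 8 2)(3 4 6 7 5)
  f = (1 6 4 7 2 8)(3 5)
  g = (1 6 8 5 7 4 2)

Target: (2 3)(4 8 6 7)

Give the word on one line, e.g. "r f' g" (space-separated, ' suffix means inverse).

f' g' f'

  after f': (1 8 2 7 4 6)(3 5)
  after g': (1 6 2 5 3 8 4)
  after f': (2 3)(4 8 6 7)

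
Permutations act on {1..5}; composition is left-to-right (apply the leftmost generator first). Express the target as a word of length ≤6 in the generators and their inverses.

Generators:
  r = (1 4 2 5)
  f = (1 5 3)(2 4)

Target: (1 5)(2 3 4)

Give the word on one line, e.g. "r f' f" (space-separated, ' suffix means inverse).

  after r: (1 4 2 5)
  after r: (1 2)(4 5)
  after f': (1 4)(2 3 5)
  after r: (1 2 3)
  after r: (1 5)(2 3 4)

r r f' r r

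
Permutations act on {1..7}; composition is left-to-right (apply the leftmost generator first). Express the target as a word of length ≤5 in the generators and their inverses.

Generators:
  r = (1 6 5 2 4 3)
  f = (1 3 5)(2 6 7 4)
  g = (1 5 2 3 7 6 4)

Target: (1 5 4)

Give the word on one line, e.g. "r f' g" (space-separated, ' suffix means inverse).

f r g

  after f: (1 3 5)(2 6 7 4)
  after r: (2 5 6 7 3)
  after g: (1 5 4)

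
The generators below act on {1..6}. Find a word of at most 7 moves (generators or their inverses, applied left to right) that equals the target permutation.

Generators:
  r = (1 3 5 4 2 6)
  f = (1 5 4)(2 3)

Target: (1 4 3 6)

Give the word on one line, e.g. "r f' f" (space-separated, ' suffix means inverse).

r r f r' f

  after r: (1 3 5 4 2 6)
  after r: (1 5 2)(3 4 6)
  after f: (1 4 6 2 5 3)
  after r': (1 5)(2 3 6 4)
  after f: (1 4 3 6)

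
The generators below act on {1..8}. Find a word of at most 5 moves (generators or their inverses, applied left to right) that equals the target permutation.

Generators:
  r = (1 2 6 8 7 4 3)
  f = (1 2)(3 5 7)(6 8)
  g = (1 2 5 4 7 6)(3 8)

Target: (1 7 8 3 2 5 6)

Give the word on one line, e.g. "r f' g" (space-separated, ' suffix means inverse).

f g' r g f

  after f: (1 2)(3 5 7)(6 8)
  after g': (2 6 3)(4 5)(7 8)
  after r: (1 2 8 4 5 3 6)
  after g: (1 5 8 7 6 2 3)
  after f: (1 7 8 3 2 5 6)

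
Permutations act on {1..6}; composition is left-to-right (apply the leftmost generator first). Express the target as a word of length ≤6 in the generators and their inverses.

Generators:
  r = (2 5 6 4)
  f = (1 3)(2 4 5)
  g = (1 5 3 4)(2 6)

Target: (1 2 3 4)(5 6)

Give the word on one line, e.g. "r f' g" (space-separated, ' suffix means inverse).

g' f' g' f g'

  after g': (1 4 3 5)(2 6)
  after f': (1 2 6 5 3 4)
  after g': (1 6)
  after f: (1 6 3)(2 4 5)
  after g': (1 2 3 4)(5 6)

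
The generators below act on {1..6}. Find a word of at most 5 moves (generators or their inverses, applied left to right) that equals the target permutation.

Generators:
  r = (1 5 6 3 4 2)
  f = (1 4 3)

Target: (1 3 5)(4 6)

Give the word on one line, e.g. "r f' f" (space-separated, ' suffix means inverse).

r f r' f r'

  after r: (1 5 6 3 4 2)
  after f: (1 5 6)(2 4)
  after r': (2 3 6)
  after f: (1 4 3 6 2)
  after r': (1 3 5)(4 6)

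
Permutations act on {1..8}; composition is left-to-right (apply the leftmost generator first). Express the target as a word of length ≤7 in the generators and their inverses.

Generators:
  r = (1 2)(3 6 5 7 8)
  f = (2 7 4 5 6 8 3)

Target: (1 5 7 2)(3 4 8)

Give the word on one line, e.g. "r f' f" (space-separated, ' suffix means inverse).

  after r: (1 2)(3 6 5 7 8)
  after f: (1 7 3 8 2)(4 5)
  after r': (1 5 4 6 3 7 8)
  after r': (1 6 8 2)(3 5 4)
  after f': (1 5 7 2)(3 4 8)

r f r' r' f'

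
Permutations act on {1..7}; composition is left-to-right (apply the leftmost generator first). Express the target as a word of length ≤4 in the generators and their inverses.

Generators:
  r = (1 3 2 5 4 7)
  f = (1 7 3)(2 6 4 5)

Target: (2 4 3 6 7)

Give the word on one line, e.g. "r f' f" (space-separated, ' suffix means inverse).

f r r f

  after f: (1 7 3)(2 6 4 5)
  after r: (2 6 7)
  after r: (1 3 2 6)(4 7 5)
  after f: (2 4 3 6 7)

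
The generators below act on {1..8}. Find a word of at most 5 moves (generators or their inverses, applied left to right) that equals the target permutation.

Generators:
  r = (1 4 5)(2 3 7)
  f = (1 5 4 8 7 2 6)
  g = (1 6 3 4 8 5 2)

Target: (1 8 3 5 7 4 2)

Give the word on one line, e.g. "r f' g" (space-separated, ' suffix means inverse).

  after f': (1 6 2 7 8 4 5)
  after r': (1 6 7 8)(2 3)
  after g': (2 6 7 4 3 5 8)
  after r: (1 4 7 5 8 3)(2 6)
  after f: (1 8 3 5 7 4 2)

f' r' g' r f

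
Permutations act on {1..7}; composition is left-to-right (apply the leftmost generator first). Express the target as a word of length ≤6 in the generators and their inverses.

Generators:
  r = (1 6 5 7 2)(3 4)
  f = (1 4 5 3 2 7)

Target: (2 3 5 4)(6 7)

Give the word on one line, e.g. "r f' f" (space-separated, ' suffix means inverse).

r r r f

  after r: (1 6 5 7 2)(3 4)
  after r: (1 5 2 6 7)
  after r: (1 7 6 2 5)(3 4)
  after f: (2 3 5 4)(6 7)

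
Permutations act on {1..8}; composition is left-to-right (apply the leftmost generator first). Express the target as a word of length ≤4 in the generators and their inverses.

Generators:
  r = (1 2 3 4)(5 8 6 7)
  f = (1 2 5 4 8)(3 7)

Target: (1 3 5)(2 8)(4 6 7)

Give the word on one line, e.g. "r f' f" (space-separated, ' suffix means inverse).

  after f: (1 2 5 4 8)(3 7)
  after r: (1 3 5)(2 8)(4 6 7)

f r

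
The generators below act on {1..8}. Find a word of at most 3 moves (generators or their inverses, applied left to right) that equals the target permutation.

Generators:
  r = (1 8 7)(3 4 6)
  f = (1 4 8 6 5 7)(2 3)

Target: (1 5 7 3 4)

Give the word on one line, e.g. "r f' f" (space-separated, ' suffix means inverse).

  after f': (1 7 5 6 8 4)(2 3)
  after f': (1 5 8)(4 7 6)
  after r: (1 5 7 3 4)

f' f' r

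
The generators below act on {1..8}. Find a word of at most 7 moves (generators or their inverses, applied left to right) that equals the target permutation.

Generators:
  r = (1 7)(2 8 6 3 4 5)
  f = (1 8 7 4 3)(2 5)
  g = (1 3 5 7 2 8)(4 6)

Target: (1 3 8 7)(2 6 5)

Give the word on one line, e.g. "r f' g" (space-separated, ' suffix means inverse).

g r g g f

  after g: (1 3 5 7 2 8)(4 6)
  after r: (1 4 3 2 6 5)(7 8)
  after g: (1 6 7)(2 4 5 3 8)
  after g: (1 4 7 3)(2 6)
  after f: (1 3 8 7)(2 6 5)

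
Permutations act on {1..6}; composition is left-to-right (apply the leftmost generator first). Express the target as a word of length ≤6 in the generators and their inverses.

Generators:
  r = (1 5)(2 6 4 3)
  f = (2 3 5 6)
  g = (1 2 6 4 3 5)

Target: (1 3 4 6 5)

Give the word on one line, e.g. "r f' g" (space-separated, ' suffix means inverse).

  after r: (1 5)(2 6 4 3)
  after r: (2 4)(3 6)
  after f: (2 4 3)(5 6)
  after r': (1 5 2 6)
  after g': (1 3 4 6 5)

r r f r' g'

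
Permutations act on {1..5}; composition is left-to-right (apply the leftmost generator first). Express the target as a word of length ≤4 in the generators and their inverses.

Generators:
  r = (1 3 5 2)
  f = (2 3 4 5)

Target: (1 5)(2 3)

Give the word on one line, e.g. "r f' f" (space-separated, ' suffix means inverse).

r' r'

  after r': (1 2 5 3)
  after r': (1 5)(2 3)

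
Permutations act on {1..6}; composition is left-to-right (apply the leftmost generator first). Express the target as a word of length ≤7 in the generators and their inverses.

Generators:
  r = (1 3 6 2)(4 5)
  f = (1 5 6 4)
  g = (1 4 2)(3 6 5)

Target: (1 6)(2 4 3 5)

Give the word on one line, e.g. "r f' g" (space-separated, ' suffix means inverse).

  after f': (1 4 6 5)
  after r': (1 5 2 6 4 3)
  after f': (2 5)(3 4)
  after f': (1 4 3 6 5 2)
  after f': (1 6)(2 4 3 5)

f' r' f' f' f'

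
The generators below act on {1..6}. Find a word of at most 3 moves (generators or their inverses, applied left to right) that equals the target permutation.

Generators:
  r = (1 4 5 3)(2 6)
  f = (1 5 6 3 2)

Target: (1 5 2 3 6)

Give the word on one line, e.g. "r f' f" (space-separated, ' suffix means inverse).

r f' r

  after r: (1 4 5 3)(2 6)
  after f': (1 4)(2 5 6 3)
  after r: (1 5 2 3 6)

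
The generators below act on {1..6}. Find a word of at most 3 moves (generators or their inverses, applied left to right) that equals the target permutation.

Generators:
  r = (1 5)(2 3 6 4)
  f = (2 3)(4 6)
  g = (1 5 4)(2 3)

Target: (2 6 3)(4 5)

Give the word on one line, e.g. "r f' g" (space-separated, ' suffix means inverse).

f' r g'

  after f': (2 3)(4 6)
  after r: (1 5)(2 6)
  after g': (2 6 3)(4 5)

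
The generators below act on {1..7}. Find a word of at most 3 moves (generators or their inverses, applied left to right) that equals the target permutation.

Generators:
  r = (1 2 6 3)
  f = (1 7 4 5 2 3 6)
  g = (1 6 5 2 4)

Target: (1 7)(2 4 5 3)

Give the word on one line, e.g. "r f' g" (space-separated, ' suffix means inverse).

  after g': (1 4 2 5 6)
  after f': (1 7)(2 4 5 3)

g' f'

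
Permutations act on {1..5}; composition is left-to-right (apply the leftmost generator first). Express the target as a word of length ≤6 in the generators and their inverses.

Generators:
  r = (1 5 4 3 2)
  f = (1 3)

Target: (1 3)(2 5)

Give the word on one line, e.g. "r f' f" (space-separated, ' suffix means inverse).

  after r': (1 2 3 4 5)
  after f': (1 2)(3 4 5)
  after r: (2 5)
  after f': (1 3)(2 5)

r' f' r f'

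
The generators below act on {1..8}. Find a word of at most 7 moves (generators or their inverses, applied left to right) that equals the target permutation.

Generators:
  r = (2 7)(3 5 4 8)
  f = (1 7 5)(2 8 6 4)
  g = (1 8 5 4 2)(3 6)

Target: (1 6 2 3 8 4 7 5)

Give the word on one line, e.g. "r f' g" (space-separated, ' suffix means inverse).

g' r f r' g'

  after g': (1 2 4 5 8)(3 6)
  after r: (1 7 2 8)(3 6 5)
  after f: (1 5 3 4 2 6)(7 8)
  after r': (1 3 5 8 2 6)(4 7)
  after g': (1 6 2 3 8 4 7 5)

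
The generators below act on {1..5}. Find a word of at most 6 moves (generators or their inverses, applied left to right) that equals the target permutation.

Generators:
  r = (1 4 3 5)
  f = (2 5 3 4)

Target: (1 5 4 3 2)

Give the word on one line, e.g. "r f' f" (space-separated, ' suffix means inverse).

  after r': (1 5 3 4)
  after f': (1 2 4)
  after r': (1 2)(3 4 5)
  after f: (1 5 4 3 2)

r' f' r' f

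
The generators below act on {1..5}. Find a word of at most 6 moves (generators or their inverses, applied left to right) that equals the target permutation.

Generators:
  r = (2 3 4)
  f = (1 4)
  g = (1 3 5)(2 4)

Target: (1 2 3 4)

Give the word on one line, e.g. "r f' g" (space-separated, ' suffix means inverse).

  after f: (1 4)
  after r: (1 2 3 4)
  after f': (1 2 3)
  after f': (1 2 3 4)

f r f' f'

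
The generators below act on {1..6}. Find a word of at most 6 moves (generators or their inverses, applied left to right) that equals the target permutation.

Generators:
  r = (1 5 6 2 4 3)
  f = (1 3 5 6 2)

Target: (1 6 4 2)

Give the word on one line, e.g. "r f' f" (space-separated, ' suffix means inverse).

  after f: (1 3 5 6 2)
  after r: (2 5)(3 6 4)
  after f: (1 3 2 6 4 5)
  after f: (1 5 3)(4 6)
  after f: (1 6 4 2)

f r f f f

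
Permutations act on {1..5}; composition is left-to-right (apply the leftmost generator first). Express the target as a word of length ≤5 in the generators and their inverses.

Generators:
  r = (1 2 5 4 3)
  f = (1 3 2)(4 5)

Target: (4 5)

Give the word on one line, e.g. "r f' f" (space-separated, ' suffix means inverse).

  after f': (1 2 3)(4 5)
  after f': (1 3 2)
  after f': (4 5)

f' f' f'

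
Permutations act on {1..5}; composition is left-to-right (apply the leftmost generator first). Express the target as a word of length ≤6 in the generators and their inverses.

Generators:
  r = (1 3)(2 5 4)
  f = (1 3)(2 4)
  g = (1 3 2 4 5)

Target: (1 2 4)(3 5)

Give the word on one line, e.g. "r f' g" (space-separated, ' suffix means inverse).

f' g r g' f'

  after f': (1 3)(2 4)
  after g: (1 2 5)
  after r: (1 5 3)(2 4)
  after g': (1 4 3 5)
  after f': (1 2 4)(3 5)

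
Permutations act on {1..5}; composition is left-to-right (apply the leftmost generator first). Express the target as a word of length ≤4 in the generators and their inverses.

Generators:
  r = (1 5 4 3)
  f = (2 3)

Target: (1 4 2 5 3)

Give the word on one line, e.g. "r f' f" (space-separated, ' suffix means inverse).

f r f' r

  after f: (2 3)
  after r: (1 5 4 3 2)
  after f': (1 5 4 2)
  after r: (1 4 2 5 3)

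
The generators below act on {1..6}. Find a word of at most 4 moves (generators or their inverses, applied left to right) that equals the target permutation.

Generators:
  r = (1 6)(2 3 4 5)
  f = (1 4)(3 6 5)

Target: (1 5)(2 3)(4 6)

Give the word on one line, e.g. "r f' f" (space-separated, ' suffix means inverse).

r' f

  after r': (1 6)(2 5 4 3)
  after f: (1 5)(2 3)(4 6)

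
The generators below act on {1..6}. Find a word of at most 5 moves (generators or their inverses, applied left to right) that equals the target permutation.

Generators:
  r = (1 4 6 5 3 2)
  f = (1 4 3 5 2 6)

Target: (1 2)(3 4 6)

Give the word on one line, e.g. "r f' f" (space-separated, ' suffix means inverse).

  after f: (1 4 3 5 2 6)
  after r': (2 4 5 3 6)
  after r': (1 2)(3 4 6)

f r' r'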